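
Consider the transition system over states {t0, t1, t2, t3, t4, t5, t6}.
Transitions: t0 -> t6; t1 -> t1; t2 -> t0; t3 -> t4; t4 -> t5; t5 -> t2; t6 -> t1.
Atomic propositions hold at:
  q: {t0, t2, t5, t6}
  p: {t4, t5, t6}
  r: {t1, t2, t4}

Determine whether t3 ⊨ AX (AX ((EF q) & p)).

Yes

EF q: least fixpoint, start Z0 = {t0, t2, t5, t6}, add states with some successor in Z. Z1 = {t0, t2, t4, t5, t6}; Z2 = {t0, t2, t3, t4, t5, t6}; fixed.
Sat(EF q) = {t0, t2, t3, t4, t5, t6}
Sat((EF q) & p) = {t4, t5, t6}
Sat(AX ((EF q) & p)) = {s : every successor in {t4, t5, t6}} = {t0, t3, t4}
Sat(AX (AX ((EF q) & p))) = {s : every successor in {t0, t3, t4}} = {t2, t3}
t3 ∈ Sat(AX (AX ((EF q) & p))) = {t2, t3}, so the formula holds at t3.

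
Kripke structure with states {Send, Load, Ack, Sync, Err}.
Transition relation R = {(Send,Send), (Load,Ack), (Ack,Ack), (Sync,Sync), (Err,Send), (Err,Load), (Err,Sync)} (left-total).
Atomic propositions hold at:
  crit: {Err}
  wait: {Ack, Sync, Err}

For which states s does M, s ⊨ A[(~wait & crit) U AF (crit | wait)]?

{Load, Ack, Sync, Err}

Sat(~wait) = {Send, Load}
Sat(~wait & crit) = ∅
Sat(crit | wait) = {Ack, Sync, Err}
AF (crit | wait): least fixpoint, start Z0 = {Ack, Sync, Err}, add states with every successor in Z. Z1 = {Load, Ack, Sync, Err}; fixed.
Sat(AF (crit | wait)) = {Load, Ack, Sync, Err}
A[(~wait & crit) U AF (crit | wait)]: least fixpoint, start Z0 = Sat(AF (crit | wait)) = {Load, Ack, Sync, Err}, add states in Sat(~wait & crit) with every successor in Z. Already a fixed point.
Sat(A[(~wait & crit) U AF (crit | wait)]) = {Load, Ack, Sync, Err}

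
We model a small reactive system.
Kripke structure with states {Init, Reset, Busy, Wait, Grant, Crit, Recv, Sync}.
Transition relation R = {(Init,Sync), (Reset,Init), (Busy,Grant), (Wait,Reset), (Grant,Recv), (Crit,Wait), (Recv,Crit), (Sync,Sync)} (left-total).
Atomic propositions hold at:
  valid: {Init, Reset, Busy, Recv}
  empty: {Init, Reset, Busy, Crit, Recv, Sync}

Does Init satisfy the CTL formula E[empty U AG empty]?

Yes

AG empty: greatest fixpoint, start Z0 = {Init, Reset, Busy, Crit, Recv, Sync}, keep only states in Sat with every successor in Z. Z1 = {Init, Reset, Recv, Sync}; Z2 = {Init, Reset, Sync}; fixed.
Sat(AG empty) = {Init, Reset, Sync}
E[empty U AG empty]: least fixpoint, start Z0 = Sat(AG empty) = {Init, Reset, Sync}, add states in Sat(empty) with some successor in Z. Already a fixed point.
Sat(E[empty U AG empty]) = {Init, Reset, Sync}
Init ∈ Sat(E[empty U AG empty]) = {Init, Reset, Sync}, so the formula holds at Init.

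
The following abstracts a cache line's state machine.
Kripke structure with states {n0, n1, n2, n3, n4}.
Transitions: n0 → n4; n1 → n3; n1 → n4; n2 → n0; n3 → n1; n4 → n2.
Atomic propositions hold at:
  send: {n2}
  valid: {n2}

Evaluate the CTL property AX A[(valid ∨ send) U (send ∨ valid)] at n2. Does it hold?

No

Sat(valid ∨ send) = {n2}
Sat(send ∨ valid) = {n2}
A[(valid ∨ send) U (send ∨ valid)]: least fixpoint, start Z0 = Sat((send ∨ valid)) = {n2}, add states in Sat(valid ∨ send) with every successor in Z. Already a fixed point.
Sat(A[(valid ∨ send) U (send ∨ valid)]) = {n2}
Sat(AX A[(valid ∨ send) U (send ∨ valid)]) = {s : every successor in {n2}} = {n4}
n2 ∉ Sat(AX A[(valid ∨ send) U (send ∨ valid)]) = {n4}, so the formula does not hold at n2.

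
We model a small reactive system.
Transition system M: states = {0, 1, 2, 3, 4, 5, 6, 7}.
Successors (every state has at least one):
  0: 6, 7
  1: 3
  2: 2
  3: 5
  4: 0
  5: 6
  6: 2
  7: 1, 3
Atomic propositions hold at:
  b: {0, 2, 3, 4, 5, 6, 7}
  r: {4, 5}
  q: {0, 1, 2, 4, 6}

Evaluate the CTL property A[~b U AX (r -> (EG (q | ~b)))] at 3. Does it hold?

Sat(~b) = {1}
Sat(q | ~b) = {0, 1, 2, 4, 6}
EG (q | ~b): greatest fixpoint, start Z0 = {0, 1, 2, 4, 6}, keep only states in Sat with some successor in Z. Z1 = {0, 2, 4, 6}; fixed.
Sat(EG (q | ~b)) = {0, 2, 4, 6}
Sat(r -> (EG (q | ~b))) = {0, 1, 2, 3, 4, 6, 7}
Sat(AX (r -> (EG (q | ~b)))) = {s : every successor in {0, 1, 2, 3, 4, 6, 7}} = {0, 1, 2, 4, 5, 6, 7}
A[~b U AX (r -> (EG (q | ~b)))]: least fixpoint, start Z0 = Sat(AX (r -> (EG (q | ~b)))) = {0, 1, 2, 4, 5, 6, 7}, add states in Sat(~b) with every successor in Z. Already a fixed point.
Sat(A[~b U AX (r -> (EG (q | ~b)))]) = {0, 1, 2, 4, 5, 6, 7}
3 ∉ Sat(A[~b U AX (r -> (EG (q | ~b)))]) = {0, 1, 2, 4, 5, 6, 7}, so the formula does not hold at 3.

No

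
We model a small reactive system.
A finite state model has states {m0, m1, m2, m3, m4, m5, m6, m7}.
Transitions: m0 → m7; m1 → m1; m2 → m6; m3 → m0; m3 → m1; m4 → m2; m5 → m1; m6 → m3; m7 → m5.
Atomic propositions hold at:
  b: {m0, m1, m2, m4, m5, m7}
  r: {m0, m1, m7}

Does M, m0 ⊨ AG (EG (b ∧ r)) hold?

Sat(b ∧ r) = {m0, m1, m7}
EG (b ∧ r): greatest fixpoint, start Z0 = {m0, m1, m7}, keep only states in Sat with some successor in Z. Z1 = {m0, m1}; Z2 = {m1}; fixed.
Sat(EG (b ∧ r)) = {m1}
AG (EG (b ∧ r)): greatest fixpoint, start Z0 = {m1}, keep only states in Sat with every successor in Z. Already a fixed point.
Sat(AG (EG (b ∧ r))) = {m1}
m0 ∉ Sat(AG (EG (b ∧ r))) = {m1}, so the formula does not hold at m0.

No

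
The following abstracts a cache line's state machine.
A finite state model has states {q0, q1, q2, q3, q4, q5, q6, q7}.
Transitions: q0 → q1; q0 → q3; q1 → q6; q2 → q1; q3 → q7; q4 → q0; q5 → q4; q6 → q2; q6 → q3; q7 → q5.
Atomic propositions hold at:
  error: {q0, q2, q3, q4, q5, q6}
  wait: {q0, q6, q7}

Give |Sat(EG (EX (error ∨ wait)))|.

7

Sat(error ∨ wait) = {q0, q2, q3, q4, q5, q6, q7}
Sat(EX (error ∨ wait)) = {s : some successor in {q0, q2, q3, q4, q5, q6, q7}} = {q0, q1, q3, q4, q5, q6, q7}
EG (EX (error ∨ wait)): greatest fixpoint, start Z0 = {q0, q1, q3, q4, q5, q6, q7}, keep only states in Sat with some successor in Z. Already a fixed point.
Sat(EG (EX (error ∨ wait))) = {q0, q1, q3, q4, q5, q6, q7}
|Sat(EG (EX (error ∨ wait)))| = |{q0, q1, q3, q4, q5, q6, q7}| = 7.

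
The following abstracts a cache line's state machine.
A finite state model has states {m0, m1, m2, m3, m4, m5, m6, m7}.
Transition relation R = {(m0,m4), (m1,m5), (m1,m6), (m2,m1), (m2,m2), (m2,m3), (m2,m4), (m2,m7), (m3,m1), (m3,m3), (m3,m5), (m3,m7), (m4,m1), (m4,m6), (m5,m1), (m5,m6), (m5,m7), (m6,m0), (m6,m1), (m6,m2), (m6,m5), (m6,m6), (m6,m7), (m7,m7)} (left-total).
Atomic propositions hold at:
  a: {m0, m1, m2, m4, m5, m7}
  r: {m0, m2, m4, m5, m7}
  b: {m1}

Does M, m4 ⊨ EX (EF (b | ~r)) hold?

Yes

Sat(~r) = {m1, m3, m6}
Sat(b | ~r) = {m1, m3, m6}
EF (b | ~r): least fixpoint, start Z0 = {m1, m3, m6}, add states with some successor in Z. Z1 = {m1, m2, m3, m4, m5, m6}; Z2 = {m0, m1, m2, m3, m4, m5, m6}; fixed.
Sat(EF (b | ~r)) = {m0, m1, m2, m3, m4, m5, m6}
Sat(EX (EF (b | ~r))) = {s : some successor in {m0, m1, m2, m3, m4, m5, m6}} = {m0, m1, m2, m3, m4, m5, m6}
m4 ∈ Sat(EX (EF (b | ~r))) = {m0, m1, m2, m3, m4, m5, m6}, so the formula holds at m4.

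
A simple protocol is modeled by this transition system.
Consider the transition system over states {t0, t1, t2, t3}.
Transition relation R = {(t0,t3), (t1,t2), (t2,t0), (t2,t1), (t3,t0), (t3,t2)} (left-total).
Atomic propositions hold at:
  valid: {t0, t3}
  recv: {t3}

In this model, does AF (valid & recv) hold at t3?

Yes

Sat(valid & recv) = {t3}
AF (valid & recv): least fixpoint, start Z0 = {t3}, add states with every successor in Z. Z1 = {t0, t3}; fixed.
Sat(AF (valid & recv)) = {t0, t3}
t3 ∈ Sat(AF (valid & recv)) = {t0, t3}, so the formula holds at t3.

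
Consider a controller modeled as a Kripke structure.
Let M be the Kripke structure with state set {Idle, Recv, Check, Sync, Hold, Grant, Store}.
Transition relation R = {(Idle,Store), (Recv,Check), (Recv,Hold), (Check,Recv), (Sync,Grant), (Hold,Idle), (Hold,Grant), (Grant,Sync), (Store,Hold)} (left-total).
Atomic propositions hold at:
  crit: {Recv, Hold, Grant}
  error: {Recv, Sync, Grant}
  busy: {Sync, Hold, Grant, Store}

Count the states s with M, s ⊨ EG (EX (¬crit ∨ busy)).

Sat(¬crit) = {Idle, Check, Sync, Store}
Sat(¬crit ∨ busy) = {Idle, Check, Sync, Hold, Grant, Store}
Sat(EX (¬crit ∨ busy)) = {s : some successor in {Idle, Check, Sync, Hold, Grant, Store}} = {Idle, Recv, Sync, Hold, Grant, Store}
EG (EX (¬crit ∨ busy)): greatest fixpoint, start Z0 = {Idle, Recv, Sync, Hold, Grant, Store}, keep only states in Sat with some successor in Z. Already a fixed point.
Sat(EG (EX (¬crit ∨ busy))) = {Idle, Recv, Sync, Hold, Grant, Store}
|Sat(EG (EX (¬crit ∨ busy)))| = |{Idle, Recv, Sync, Hold, Grant, Store}| = 6.

6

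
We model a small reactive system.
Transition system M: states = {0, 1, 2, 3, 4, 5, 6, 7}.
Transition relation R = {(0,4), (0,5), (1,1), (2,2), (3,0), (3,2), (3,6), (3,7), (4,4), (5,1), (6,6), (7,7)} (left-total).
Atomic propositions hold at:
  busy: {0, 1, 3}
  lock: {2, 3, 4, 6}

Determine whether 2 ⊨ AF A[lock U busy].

No

A[lock U busy]: least fixpoint, start Z0 = Sat(busy) = {0, 1, 3}, add states in Sat(lock) with every successor in Z. Already a fixed point.
Sat(A[lock U busy]) = {0, 1, 3}
AF A[lock U busy]: least fixpoint, start Z0 = {0, 1, 3}, add states with every successor in Z. Z1 = {0, 1, 3, 5}; fixed.
Sat(AF A[lock U busy]) = {0, 1, 3, 5}
2 ∉ Sat(AF A[lock U busy]) = {0, 1, 3, 5}, so the formula does not hold at 2.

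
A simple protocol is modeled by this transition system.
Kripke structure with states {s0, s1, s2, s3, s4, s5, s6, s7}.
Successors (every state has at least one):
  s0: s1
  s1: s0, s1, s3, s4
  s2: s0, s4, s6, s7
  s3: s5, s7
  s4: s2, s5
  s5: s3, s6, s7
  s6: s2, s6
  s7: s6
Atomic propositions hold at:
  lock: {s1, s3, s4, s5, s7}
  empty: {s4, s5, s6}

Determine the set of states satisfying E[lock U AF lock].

{s0, s1, s3, s4, s5, s7}

AF lock: least fixpoint, start Z0 = {s1, s3, s4, s5, s7}, add states with every successor in Z. Z1 = {s0, s1, s3, s4, s5, s7}; fixed.
Sat(AF lock) = {s0, s1, s3, s4, s5, s7}
E[lock U AF lock]: least fixpoint, start Z0 = Sat(AF lock) = {s0, s1, s3, s4, s5, s7}, add states in Sat(lock) with some successor in Z. Already a fixed point.
Sat(E[lock U AF lock]) = {s0, s1, s3, s4, s5, s7}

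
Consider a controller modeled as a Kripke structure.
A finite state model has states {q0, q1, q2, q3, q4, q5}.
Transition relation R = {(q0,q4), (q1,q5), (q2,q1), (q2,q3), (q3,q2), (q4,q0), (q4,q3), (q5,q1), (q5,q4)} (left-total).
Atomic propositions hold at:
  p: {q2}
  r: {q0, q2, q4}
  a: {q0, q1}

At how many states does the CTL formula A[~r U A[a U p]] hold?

Sat(~r) = {q1, q3, q5}
A[a U p]: least fixpoint, start Z0 = Sat(p) = {q2}, add states in Sat(a) with every successor in Z. Already a fixed point.
Sat(A[a U p]) = {q2}
A[~r U A[a U p]]: least fixpoint, start Z0 = Sat(A[a U p]) = {q2}, add states in Sat(~r) with every successor in Z. Z1 = {q2, q3}; fixed.
Sat(A[~r U A[a U p]]) = {q2, q3}
|Sat(A[~r U A[a U p]])| = |{q2, q3}| = 2.

2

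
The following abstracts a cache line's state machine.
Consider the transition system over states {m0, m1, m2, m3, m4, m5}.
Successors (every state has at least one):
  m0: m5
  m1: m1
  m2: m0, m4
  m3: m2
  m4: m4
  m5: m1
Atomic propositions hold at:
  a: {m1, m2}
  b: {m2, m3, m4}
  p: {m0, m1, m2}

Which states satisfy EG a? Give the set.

EG a: greatest fixpoint, start Z0 = {m1, m2}, keep only states in Sat with some successor in Z. Z1 = {m1}; fixed.
Sat(EG a) = {m1}

{m1}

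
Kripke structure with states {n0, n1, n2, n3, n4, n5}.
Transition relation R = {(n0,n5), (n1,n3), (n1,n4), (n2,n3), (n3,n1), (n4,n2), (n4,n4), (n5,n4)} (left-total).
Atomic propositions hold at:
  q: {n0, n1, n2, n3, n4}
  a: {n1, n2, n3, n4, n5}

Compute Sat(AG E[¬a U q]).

{n1, n2, n3, n4}

Sat(¬a) = {n0}
E[¬a U q]: least fixpoint, start Z0 = Sat(q) = {n0, n1, n2, n3, n4}, add states in Sat(¬a) with some successor in Z. Already a fixed point.
Sat(E[¬a U q]) = {n0, n1, n2, n3, n4}
AG E[¬a U q]: greatest fixpoint, start Z0 = {n0, n1, n2, n3, n4}, keep only states in Sat with every successor in Z. Z1 = {n1, n2, n3, n4}; fixed.
Sat(AG E[¬a U q]) = {n1, n2, n3, n4}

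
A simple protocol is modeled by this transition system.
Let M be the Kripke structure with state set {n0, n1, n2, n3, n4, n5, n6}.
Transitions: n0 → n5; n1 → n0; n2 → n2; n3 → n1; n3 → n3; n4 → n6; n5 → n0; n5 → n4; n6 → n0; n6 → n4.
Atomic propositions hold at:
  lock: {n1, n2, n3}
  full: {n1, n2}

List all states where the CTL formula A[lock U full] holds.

{n1, n2}

A[lock U full]: least fixpoint, start Z0 = Sat(full) = {n1, n2}, add states in Sat(lock) with every successor in Z. Already a fixed point.
Sat(A[lock U full]) = {n1, n2}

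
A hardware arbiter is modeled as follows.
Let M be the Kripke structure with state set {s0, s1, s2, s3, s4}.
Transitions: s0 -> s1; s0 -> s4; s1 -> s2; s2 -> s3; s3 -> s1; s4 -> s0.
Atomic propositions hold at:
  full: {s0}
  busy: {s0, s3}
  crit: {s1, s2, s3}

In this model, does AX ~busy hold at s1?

Yes

Sat(~busy) = {s1, s2, s4}
Sat(AX ~busy) = {s : every successor in {s1, s2, s4}} = {s0, s1, s3}
s1 ∈ Sat(AX ~busy) = {s0, s1, s3}, so the formula holds at s1.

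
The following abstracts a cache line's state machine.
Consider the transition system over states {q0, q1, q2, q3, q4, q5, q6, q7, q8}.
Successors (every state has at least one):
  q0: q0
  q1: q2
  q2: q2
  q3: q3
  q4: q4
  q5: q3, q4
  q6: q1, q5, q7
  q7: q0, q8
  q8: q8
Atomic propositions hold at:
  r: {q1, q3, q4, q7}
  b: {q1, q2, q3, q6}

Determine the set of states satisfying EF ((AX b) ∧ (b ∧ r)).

Sat(AX b) = {s : every successor in {q1, q2, q3, q6}} = {q1, q2, q3}
Sat(b ∧ r) = {q1, q3}
Sat((AX b) ∧ (b ∧ r)) = {q1, q3}
EF ((AX b) ∧ (b ∧ r)): least fixpoint, start Z0 = {q1, q3}, add states with some successor in Z. Z1 = {q1, q3, q5, q6}; fixed.
Sat(EF ((AX b) ∧ (b ∧ r))) = {q1, q3, q5, q6}

{q1, q3, q5, q6}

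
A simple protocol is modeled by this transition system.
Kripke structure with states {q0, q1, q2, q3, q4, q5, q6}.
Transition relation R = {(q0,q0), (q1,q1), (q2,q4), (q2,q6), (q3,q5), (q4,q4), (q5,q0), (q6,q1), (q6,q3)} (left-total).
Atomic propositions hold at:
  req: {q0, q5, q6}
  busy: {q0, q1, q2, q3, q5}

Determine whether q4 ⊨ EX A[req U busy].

No

A[req U busy]: least fixpoint, start Z0 = Sat(busy) = {q0, q1, q2, q3, q5}, add states in Sat(req) with every successor in Z. Z1 = {q0, q1, q2, q3, q5, q6}; fixed.
Sat(A[req U busy]) = {q0, q1, q2, q3, q5, q6}
Sat(EX A[req U busy]) = {s : some successor in {q0, q1, q2, q3, q5, q6}} = {q0, q1, q2, q3, q5, q6}
q4 ∉ Sat(EX A[req U busy]) = {q0, q1, q2, q3, q5, q6}, so the formula does not hold at q4.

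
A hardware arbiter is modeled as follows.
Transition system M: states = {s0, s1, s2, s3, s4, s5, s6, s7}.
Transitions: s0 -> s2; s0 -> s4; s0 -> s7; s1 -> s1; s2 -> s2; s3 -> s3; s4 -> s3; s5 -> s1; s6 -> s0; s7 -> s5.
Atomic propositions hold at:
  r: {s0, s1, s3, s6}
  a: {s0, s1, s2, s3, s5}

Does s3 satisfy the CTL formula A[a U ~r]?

No

Sat(~r) = {s2, s4, s5, s7}
A[a U ~r]: least fixpoint, start Z0 = Sat(~r) = {s2, s4, s5, s7}, add states in Sat(a) with every successor in Z. Z1 = {s0, s2, s4, s5, s7}; fixed.
Sat(A[a U ~r]) = {s0, s2, s4, s5, s7}
s3 ∉ Sat(A[a U ~r]) = {s0, s2, s4, s5, s7}, so the formula does not hold at s3.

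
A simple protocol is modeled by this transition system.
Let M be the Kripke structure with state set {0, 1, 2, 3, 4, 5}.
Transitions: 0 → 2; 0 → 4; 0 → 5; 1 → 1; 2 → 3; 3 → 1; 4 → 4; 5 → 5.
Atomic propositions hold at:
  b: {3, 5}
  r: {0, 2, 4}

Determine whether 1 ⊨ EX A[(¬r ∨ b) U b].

No

Sat(¬r) = {1, 3, 5}
Sat(¬r ∨ b) = {1, 3, 5}
A[(¬r ∨ b) U b]: least fixpoint, start Z0 = Sat(b) = {3, 5}, add states in Sat(¬r ∨ b) with every successor in Z. Already a fixed point.
Sat(A[(¬r ∨ b) U b]) = {3, 5}
Sat(EX A[(¬r ∨ b) U b]) = {s : some successor in {3, 5}} = {0, 2, 5}
1 ∉ Sat(EX A[(¬r ∨ b) U b]) = {0, 2, 5}, so the formula does not hold at 1.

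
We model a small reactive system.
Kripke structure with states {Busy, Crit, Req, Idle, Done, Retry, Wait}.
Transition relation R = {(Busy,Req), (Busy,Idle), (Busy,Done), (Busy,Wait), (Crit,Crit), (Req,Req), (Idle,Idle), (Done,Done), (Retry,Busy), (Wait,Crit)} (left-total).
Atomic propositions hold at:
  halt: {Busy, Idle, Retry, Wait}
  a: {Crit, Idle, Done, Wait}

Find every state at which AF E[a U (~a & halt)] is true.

Sat(~a) = {Busy, Req, Retry}
Sat(~a & halt) = {Busy, Retry}
E[a U (~a & halt)]: least fixpoint, start Z0 = Sat((~a & halt)) = {Busy, Retry}, add states in Sat(a) with some successor in Z. Already a fixed point.
Sat(E[a U (~a & halt)]) = {Busy, Retry}
AF E[a U (~a & halt)]: least fixpoint, start Z0 = {Busy, Retry}, add states with every successor in Z. Already a fixed point.
Sat(AF E[a U (~a & halt)]) = {Busy, Retry}

{Busy, Retry}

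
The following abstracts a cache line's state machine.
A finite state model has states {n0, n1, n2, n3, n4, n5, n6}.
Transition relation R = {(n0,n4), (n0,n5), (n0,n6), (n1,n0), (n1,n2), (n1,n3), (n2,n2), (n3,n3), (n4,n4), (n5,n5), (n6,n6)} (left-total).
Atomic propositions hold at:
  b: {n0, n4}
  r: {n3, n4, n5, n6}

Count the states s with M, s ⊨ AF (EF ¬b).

6

Sat(¬b) = {n1, n2, n3, n5, n6}
EF ¬b: least fixpoint, start Z0 = {n1, n2, n3, n5, n6}, add states with some successor in Z. Z1 = {n0, n1, n2, n3, n5, n6}; fixed.
Sat(EF ¬b) = {n0, n1, n2, n3, n5, n6}
AF (EF ¬b): least fixpoint, start Z0 = {n0, n1, n2, n3, n5, n6}, add states with every successor in Z. Already a fixed point.
Sat(AF (EF ¬b)) = {n0, n1, n2, n3, n5, n6}
|Sat(AF (EF ¬b))| = |{n0, n1, n2, n3, n5, n6}| = 6.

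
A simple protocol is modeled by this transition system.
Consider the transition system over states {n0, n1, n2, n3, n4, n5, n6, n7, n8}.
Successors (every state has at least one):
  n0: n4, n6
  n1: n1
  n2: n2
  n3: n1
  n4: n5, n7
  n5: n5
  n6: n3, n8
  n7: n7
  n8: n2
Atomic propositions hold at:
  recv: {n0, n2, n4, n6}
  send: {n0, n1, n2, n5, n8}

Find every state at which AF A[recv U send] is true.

{n0, n1, n2, n3, n5, n6, n8}

A[recv U send]: least fixpoint, start Z0 = Sat(send) = {n0, n1, n2, n5, n8}, add states in Sat(recv) with every successor in Z. Already a fixed point.
Sat(A[recv U send]) = {n0, n1, n2, n5, n8}
AF A[recv U send]: least fixpoint, start Z0 = {n0, n1, n2, n5, n8}, add states with every successor in Z. Z1 = {n0, n1, n2, n3, n5, n8}; Z2 = {n0, n1, n2, n3, n5, n6, n8}; fixed.
Sat(AF A[recv U send]) = {n0, n1, n2, n3, n5, n6, n8}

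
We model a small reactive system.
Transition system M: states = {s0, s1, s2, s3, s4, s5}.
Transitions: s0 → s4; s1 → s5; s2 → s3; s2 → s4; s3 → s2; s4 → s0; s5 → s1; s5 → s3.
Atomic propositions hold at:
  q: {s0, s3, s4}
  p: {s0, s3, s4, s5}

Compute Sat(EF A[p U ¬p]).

Sat(¬p) = {s1, s2}
A[p U ¬p]: least fixpoint, start Z0 = Sat(¬p) = {s1, s2}, add states in Sat(p) with every successor in Z. Z1 = {s1, s2, s3}; Z2 = {s1, s2, s3, s5}; fixed.
Sat(A[p U ¬p]) = {s1, s2, s3, s5}
EF A[p U ¬p]: least fixpoint, start Z0 = {s1, s2, s3, s5}, add states with some successor in Z. Already a fixed point.
Sat(EF A[p U ¬p]) = {s1, s2, s3, s5}

{s1, s2, s3, s5}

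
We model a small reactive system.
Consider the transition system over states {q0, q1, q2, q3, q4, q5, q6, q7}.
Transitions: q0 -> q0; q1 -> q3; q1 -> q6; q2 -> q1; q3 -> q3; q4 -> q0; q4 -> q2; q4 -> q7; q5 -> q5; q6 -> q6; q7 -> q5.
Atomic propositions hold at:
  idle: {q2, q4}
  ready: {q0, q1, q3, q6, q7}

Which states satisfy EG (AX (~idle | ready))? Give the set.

Sat(~idle) = {q0, q1, q3, q5, q6, q7}
Sat(~idle | ready) = {q0, q1, q3, q5, q6, q7}
Sat(AX (~idle | ready)) = {s : every successor in {q0, q1, q3, q5, q6, q7}} = {q0, q1, q2, q3, q5, q6, q7}
EG (AX (~idle | ready)): greatest fixpoint, start Z0 = {q0, q1, q2, q3, q5, q6, q7}, keep only states in Sat with some successor in Z. Already a fixed point.
Sat(EG (AX (~idle | ready))) = {q0, q1, q2, q3, q5, q6, q7}

{q0, q1, q2, q3, q5, q6, q7}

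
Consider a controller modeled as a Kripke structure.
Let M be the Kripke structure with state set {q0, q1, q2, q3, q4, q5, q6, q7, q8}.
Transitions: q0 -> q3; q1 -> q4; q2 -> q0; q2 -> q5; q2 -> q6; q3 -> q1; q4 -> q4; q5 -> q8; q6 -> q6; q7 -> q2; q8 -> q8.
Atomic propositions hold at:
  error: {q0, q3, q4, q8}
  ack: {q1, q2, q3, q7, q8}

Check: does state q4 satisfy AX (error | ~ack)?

Yes

Sat(~ack) = {q0, q4, q5, q6}
Sat(error | ~ack) = {q0, q3, q4, q5, q6, q8}
Sat(AX (error | ~ack)) = {s : every successor in {q0, q3, q4, q5, q6, q8}} = {q0, q1, q2, q4, q5, q6, q8}
q4 ∈ Sat(AX (error | ~ack)) = {q0, q1, q2, q4, q5, q6, q8}, so the formula holds at q4.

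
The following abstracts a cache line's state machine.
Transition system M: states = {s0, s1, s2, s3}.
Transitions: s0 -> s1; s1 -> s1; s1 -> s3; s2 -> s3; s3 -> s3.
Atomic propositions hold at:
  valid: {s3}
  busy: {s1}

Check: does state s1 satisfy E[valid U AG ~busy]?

No

Sat(~busy) = {s0, s2, s3}
AG ~busy: greatest fixpoint, start Z0 = {s0, s2, s3}, keep only states in Sat with every successor in Z. Z1 = {s2, s3}; fixed.
Sat(AG ~busy) = {s2, s3}
E[valid U AG ~busy]: least fixpoint, start Z0 = Sat(AG ~busy) = {s2, s3}, add states in Sat(valid) with some successor in Z. Already a fixed point.
Sat(E[valid U AG ~busy]) = {s2, s3}
s1 ∉ Sat(E[valid U AG ~busy]) = {s2, s3}, so the formula does not hold at s1.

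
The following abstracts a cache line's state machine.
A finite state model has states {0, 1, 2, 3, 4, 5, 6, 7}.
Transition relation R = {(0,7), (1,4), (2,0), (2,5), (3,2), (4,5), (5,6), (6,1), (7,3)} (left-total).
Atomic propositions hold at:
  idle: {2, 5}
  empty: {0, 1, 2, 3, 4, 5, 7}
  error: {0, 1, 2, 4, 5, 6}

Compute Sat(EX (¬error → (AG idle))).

{1, 2, 3, 4, 5, 6}

Sat(¬error) = {3, 7}
AG idle: greatest fixpoint, start Z0 = {2, 5}, keep only states in Sat with every successor in Z. Z1 = ∅; fixed.
Sat(AG idle) = ∅
Sat(¬error → (AG idle)) = {0, 1, 2, 4, 5, 6}
Sat(EX (¬error → (AG idle))) = {s : some successor in {0, 1, 2, 4, 5, 6}} = {1, 2, 3, 4, 5, 6}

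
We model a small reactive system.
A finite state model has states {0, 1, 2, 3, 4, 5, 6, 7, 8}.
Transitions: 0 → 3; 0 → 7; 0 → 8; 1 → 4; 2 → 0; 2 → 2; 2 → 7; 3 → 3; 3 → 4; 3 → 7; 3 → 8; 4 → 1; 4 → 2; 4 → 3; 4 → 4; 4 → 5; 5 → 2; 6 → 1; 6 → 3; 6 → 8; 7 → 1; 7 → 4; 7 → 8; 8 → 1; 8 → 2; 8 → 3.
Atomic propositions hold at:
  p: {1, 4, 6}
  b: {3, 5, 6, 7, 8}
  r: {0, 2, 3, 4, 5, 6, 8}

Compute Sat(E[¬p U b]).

{0, 2, 3, 5, 6, 7, 8}

Sat(¬p) = {0, 2, 3, 5, 7, 8}
E[¬p U b]: least fixpoint, start Z0 = Sat(b) = {3, 5, 6, 7, 8}, add states in Sat(¬p) with some successor in Z. Z1 = {0, 2, 3, 5, 6, 7, 8}; fixed.
Sat(E[¬p U b]) = {0, 2, 3, 5, 6, 7, 8}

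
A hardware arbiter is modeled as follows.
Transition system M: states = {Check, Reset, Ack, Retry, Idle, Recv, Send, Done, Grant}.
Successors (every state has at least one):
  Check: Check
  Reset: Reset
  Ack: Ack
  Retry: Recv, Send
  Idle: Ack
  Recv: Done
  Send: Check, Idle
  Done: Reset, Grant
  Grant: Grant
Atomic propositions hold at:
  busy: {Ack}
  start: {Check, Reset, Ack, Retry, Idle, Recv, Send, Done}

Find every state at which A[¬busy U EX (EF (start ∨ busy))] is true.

{Check, Reset, Ack, Retry, Idle, Recv, Send, Done}

Sat(¬busy) = {Check, Reset, Retry, Idle, Recv, Send, Done, Grant}
Sat(start ∨ busy) = {Check, Reset, Ack, Retry, Idle, Recv, Send, Done}
EF (start ∨ busy): least fixpoint, start Z0 = {Check, Reset, Ack, Retry, Idle, Recv, Send, Done}, add states with some successor in Z. Already a fixed point.
Sat(EF (start ∨ busy)) = {Check, Reset, Ack, Retry, Idle, Recv, Send, Done}
Sat(EX (EF (start ∨ busy))) = {s : some successor in {Check, Reset, Ack, Retry, Idle, Recv, Send, Done}} = {Check, Reset, Ack, Retry, Idle, Recv, Send, Done}
A[¬busy U EX (EF (start ∨ busy))]: least fixpoint, start Z0 = Sat(EX (EF (start ∨ busy))) = {Check, Reset, Ack, Retry, Idle, Recv, Send, Done}, add states in Sat(¬busy) with every successor in Z. Already a fixed point.
Sat(A[¬busy U EX (EF (start ∨ busy))]) = {Check, Reset, Ack, Retry, Idle, Recv, Send, Done}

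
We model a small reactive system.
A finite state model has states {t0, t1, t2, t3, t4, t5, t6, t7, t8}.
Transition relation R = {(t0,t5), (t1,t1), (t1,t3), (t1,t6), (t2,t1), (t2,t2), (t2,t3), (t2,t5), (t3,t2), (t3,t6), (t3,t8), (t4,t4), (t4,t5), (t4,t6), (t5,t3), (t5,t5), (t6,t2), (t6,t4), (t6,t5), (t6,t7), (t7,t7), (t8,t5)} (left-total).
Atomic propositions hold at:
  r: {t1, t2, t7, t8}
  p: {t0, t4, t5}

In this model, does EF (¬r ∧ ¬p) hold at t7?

Sat(¬r) = {t0, t3, t4, t5, t6}
Sat(¬p) = {t1, t2, t3, t6, t7, t8}
Sat(¬r ∧ ¬p) = {t3, t6}
EF (¬r ∧ ¬p): least fixpoint, start Z0 = {t3, t6}, add states with some successor in Z. Z1 = {t1, t2, t3, t4, t5, t6}; Z2 = {t0, t1, t2, t3, t4, t5, t6, t8}; fixed.
Sat(EF (¬r ∧ ¬p)) = {t0, t1, t2, t3, t4, t5, t6, t8}
t7 ∉ Sat(EF (¬r ∧ ¬p)) = {t0, t1, t2, t3, t4, t5, t6, t8}, so the formula does not hold at t7.

No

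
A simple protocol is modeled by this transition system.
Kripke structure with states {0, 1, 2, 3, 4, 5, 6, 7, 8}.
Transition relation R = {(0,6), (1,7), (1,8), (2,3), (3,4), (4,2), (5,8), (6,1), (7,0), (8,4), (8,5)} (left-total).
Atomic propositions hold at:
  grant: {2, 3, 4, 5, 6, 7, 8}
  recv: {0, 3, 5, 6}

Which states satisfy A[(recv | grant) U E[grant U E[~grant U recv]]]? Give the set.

Sat(recv | grant) = {0, 2, 3, 4, 5, 6, 7, 8}
Sat(~grant) = {0, 1}
E[~grant U recv]: least fixpoint, start Z0 = Sat(recv) = {0, 3, 5, 6}, add states in Sat(~grant) with some successor in Z. Already a fixed point.
Sat(E[~grant U recv]) = {0, 3, 5, 6}
E[grant U E[~grant U recv]]: least fixpoint, start Z0 = Sat(E[~grant U recv]) = {0, 3, 5, 6}, add states in Sat(grant) with some successor in Z. Z1 = {0, 2, 3, 5, 6, 7, 8}; Z2 = {0, 2, 3, 4, 5, 6, 7, 8}; fixed.
Sat(E[grant U E[~grant U recv]]) = {0, 2, 3, 4, 5, 6, 7, 8}
A[(recv | grant) U E[grant U E[~grant U recv]]]: least fixpoint, start Z0 = Sat(E[grant U E[~grant U recv]]) = {0, 2, 3, 4, 5, 6, 7, 8}, add states in Sat(recv | grant) with every successor in Z. Already a fixed point.
Sat(A[(recv | grant) U E[grant U E[~grant U recv]]]) = {0, 2, 3, 4, 5, 6, 7, 8}

{0, 2, 3, 4, 5, 6, 7, 8}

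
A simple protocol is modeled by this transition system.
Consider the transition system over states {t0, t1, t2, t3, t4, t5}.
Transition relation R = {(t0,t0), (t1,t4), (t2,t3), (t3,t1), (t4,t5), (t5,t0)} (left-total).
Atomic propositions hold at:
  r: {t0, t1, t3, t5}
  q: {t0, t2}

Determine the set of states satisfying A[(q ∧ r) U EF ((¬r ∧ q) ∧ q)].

{t2}

Sat(q ∧ r) = {t0}
Sat(¬r) = {t2, t4}
Sat(¬r ∧ q) = {t2}
Sat((¬r ∧ q) ∧ q) = {t2}
EF ((¬r ∧ q) ∧ q): least fixpoint, start Z0 = {t2}, add states with some successor in Z. Already a fixed point.
Sat(EF ((¬r ∧ q) ∧ q)) = {t2}
A[(q ∧ r) U EF ((¬r ∧ q) ∧ q)]: least fixpoint, start Z0 = Sat(EF ((¬r ∧ q) ∧ q)) = {t2}, add states in Sat(q ∧ r) with every successor in Z. Already a fixed point.
Sat(A[(q ∧ r) U EF ((¬r ∧ q) ∧ q)]) = {t2}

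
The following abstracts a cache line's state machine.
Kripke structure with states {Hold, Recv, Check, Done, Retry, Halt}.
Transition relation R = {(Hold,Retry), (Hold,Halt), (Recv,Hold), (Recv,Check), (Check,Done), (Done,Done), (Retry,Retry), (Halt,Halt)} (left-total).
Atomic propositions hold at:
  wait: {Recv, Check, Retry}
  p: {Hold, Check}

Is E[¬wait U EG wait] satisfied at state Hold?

Sat(¬wait) = {Hold, Done, Halt}
EG wait: greatest fixpoint, start Z0 = {Recv, Check, Retry}, keep only states in Sat with some successor in Z. Z1 = {Recv, Retry}; Z2 = {Retry}; fixed.
Sat(EG wait) = {Retry}
E[¬wait U EG wait]: least fixpoint, start Z0 = Sat(EG wait) = {Retry}, add states in Sat(¬wait) with some successor in Z. Z1 = {Hold, Retry}; fixed.
Sat(E[¬wait U EG wait]) = {Hold, Retry}
Hold ∈ Sat(E[¬wait U EG wait]) = {Hold, Retry}, so the formula holds at Hold.

Yes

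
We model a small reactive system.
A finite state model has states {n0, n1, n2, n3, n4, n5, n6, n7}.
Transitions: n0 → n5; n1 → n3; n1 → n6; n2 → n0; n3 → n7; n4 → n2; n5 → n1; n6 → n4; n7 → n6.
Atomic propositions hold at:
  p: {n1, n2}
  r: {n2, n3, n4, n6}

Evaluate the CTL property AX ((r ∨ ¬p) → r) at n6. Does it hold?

Sat(¬p) = {n0, n3, n4, n5, n6, n7}
Sat(r ∨ ¬p) = {n0, n2, n3, n4, n5, n6, n7}
Sat((r ∨ ¬p) → r) = {n1, n2, n3, n4, n6}
Sat(AX ((r ∨ ¬p) → r)) = {s : every successor in {n1, n2, n3, n4, n6}} = {n1, n4, n5, n6, n7}
n6 ∈ Sat(AX ((r ∨ ¬p) → r)) = {n1, n4, n5, n6, n7}, so the formula holds at n6.

Yes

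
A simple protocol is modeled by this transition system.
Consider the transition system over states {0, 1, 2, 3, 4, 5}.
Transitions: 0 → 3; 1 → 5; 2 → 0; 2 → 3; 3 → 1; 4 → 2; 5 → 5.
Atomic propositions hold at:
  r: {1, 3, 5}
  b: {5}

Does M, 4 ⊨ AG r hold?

AG r: greatest fixpoint, start Z0 = {1, 3, 5}, keep only states in Sat with every successor in Z. Already a fixed point.
Sat(AG r) = {1, 3, 5}
4 ∉ Sat(AG r) = {1, 3, 5}, so the formula does not hold at 4.

No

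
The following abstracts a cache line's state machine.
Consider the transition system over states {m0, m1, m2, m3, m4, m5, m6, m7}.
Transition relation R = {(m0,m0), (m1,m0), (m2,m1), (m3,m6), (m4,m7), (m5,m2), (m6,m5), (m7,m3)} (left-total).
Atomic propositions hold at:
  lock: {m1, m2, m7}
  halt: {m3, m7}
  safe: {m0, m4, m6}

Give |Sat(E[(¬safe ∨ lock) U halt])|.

Sat(¬safe) = {m1, m2, m3, m5, m7}
Sat(¬safe ∨ lock) = {m1, m2, m3, m5, m7}
E[(¬safe ∨ lock) U halt]: least fixpoint, start Z0 = Sat(halt) = {m3, m7}, add states in Sat(¬safe ∨ lock) with some successor in Z. Already a fixed point.
Sat(E[(¬safe ∨ lock) U halt]) = {m3, m7}
|Sat(E[(¬safe ∨ lock) U halt])| = |{m3, m7}| = 2.

2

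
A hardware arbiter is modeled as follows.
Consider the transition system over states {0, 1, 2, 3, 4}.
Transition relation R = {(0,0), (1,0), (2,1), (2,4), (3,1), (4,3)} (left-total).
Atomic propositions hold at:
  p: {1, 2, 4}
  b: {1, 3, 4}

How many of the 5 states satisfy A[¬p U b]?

Sat(¬p) = {0, 3}
A[¬p U b]: least fixpoint, start Z0 = Sat(b) = {1, 3, 4}, add states in Sat(¬p) with every successor in Z. Already a fixed point.
Sat(A[¬p U b]) = {1, 3, 4}
|Sat(A[¬p U b])| = |{1, 3, 4}| = 3.

3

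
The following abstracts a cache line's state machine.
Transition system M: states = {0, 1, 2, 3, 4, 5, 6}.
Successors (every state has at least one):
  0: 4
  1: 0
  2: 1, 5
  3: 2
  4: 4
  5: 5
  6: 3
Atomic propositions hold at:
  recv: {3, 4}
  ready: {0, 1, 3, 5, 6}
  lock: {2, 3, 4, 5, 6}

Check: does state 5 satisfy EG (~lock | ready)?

Sat(~lock) = {0, 1}
Sat(~lock | ready) = {0, 1, 3, 5, 6}
EG (~lock | ready): greatest fixpoint, start Z0 = {0, 1, 3, 5, 6}, keep only states in Sat with some successor in Z. Z1 = {1, 5, 6}; Z2 = {5}; fixed.
Sat(EG (~lock | ready)) = {5}
5 ∈ Sat(EG (~lock | ready)) = {5}, so the formula holds at 5.

Yes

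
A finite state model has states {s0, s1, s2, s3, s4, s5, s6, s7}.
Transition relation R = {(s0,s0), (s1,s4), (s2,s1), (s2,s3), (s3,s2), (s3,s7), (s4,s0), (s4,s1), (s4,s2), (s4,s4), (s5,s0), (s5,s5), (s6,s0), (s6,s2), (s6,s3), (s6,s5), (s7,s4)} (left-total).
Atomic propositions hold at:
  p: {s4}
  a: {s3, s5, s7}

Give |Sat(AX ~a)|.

Sat(~a) = {s0, s1, s2, s4, s6}
Sat(AX ~a) = {s : every successor in {s0, s1, s2, s4, s6}} = {s0, s1, s4, s7}
|Sat(AX ~a)| = |{s0, s1, s4, s7}| = 4.

4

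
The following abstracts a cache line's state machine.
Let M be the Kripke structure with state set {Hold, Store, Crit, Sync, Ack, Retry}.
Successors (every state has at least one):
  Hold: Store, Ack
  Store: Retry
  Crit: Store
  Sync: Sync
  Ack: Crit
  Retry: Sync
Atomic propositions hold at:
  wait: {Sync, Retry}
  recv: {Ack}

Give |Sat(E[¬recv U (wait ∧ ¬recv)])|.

Sat(¬recv) = {Hold, Store, Crit, Sync, Retry}
Sat(wait ∧ ¬recv) = {Sync, Retry}
E[¬recv U (wait ∧ ¬recv)]: least fixpoint, start Z0 = Sat((wait ∧ ¬recv)) = {Sync, Retry}, add states in Sat(¬recv) with some successor in Z. Z1 = {Store, Sync, Retry}; Z2 = {Hold, Store, Crit, Sync, Retry}; fixed.
Sat(E[¬recv U (wait ∧ ¬recv)]) = {Hold, Store, Crit, Sync, Retry}
|Sat(E[¬recv U (wait ∧ ¬recv)])| = |{Hold, Store, Crit, Sync, Retry}| = 5.

5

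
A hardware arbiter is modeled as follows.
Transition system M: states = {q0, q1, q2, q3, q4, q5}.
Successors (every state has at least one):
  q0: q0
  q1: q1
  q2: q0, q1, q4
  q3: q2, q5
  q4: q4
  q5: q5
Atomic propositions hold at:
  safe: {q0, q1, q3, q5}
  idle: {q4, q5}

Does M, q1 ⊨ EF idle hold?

EF idle: least fixpoint, start Z0 = {q4, q5}, add states with some successor in Z. Z1 = {q2, q3, q4, q5}; fixed.
Sat(EF idle) = {q2, q3, q4, q5}
q1 ∉ Sat(EF idle) = {q2, q3, q4, q5}, so the formula does not hold at q1.

No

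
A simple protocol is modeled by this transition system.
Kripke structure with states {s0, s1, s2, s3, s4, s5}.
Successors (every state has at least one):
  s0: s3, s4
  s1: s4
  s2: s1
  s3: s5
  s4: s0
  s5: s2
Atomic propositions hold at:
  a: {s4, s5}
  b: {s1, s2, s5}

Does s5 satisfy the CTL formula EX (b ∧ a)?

No

Sat(b ∧ a) = {s5}
Sat(EX (b ∧ a)) = {s : some successor in {s5}} = {s3}
s5 ∉ Sat(EX (b ∧ a)) = {s3}, so the formula does not hold at s5.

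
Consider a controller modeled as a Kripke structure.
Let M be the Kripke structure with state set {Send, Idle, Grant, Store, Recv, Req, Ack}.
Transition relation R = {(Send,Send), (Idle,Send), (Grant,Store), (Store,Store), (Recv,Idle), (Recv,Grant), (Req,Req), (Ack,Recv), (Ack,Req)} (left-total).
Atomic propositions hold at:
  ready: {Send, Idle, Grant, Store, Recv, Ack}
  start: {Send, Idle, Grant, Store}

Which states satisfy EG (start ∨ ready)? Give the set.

Sat(start ∨ ready) = {Send, Idle, Grant, Store, Recv, Ack}
EG (start ∨ ready): greatest fixpoint, start Z0 = {Send, Idle, Grant, Store, Recv, Ack}, keep only states in Sat with some successor in Z. Already a fixed point.
Sat(EG (start ∨ ready)) = {Send, Idle, Grant, Store, Recv, Ack}

{Send, Idle, Grant, Store, Recv, Ack}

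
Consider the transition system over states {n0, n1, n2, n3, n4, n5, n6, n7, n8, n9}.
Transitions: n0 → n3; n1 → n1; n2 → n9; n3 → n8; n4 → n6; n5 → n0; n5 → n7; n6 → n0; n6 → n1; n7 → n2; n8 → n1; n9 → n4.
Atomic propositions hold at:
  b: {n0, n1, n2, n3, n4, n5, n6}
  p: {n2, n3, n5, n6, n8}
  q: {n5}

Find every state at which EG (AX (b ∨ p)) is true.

{n0, n1, n3, n4, n6, n8, n9}

Sat(b ∨ p) = {n0, n1, n2, n3, n4, n5, n6, n8}
Sat(AX (b ∨ p)) = {s : every successor in {n0, n1, n2, n3, n4, n5, n6, n8}} = {n0, n1, n3, n4, n6, n7, n8, n9}
EG (AX (b ∨ p)): greatest fixpoint, start Z0 = {n0, n1, n3, n4, n6, n7, n8, n9}, keep only states in Sat with some successor in Z. Z1 = {n0, n1, n3, n4, n6, n8, n9}; fixed.
Sat(EG (AX (b ∨ p))) = {n0, n1, n3, n4, n6, n8, n9}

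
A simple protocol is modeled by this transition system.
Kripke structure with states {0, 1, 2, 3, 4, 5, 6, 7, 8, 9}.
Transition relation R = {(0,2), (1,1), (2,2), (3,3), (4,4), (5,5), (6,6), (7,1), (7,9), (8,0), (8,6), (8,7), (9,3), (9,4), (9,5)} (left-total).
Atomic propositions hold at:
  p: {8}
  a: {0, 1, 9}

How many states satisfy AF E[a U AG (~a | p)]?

7

Sat(~a) = {2, 3, 4, 5, 6, 7, 8}
Sat(~a | p) = {2, 3, 4, 5, 6, 7, 8}
AG (~a | p): greatest fixpoint, start Z0 = {2, 3, 4, 5, 6, 7, 8}, keep only states in Sat with every successor in Z. Z1 = {2, 3, 4, 5, 6}; fixed.
Sat(AG (~a | p)) = {2, 3, 4, 5, 6}
E[a U AG (~a | p)]: least fixpoint, start Z0 = Sat(AG (~a | p)) = {2, 3, 4, 5, 6}, add states in Sat(a) with some successor in Z. Z1 = {0, 2, 3, 4, 5, 6, 9}; fixed.
Sat(E[a U AG (~a | p)]) = {0, 2, 3, 4, 5, 6, 9}
AF E[a U AG (~a | p)]: least fixpoint, start Z0 = {0, 2, 3, 4, 5, 6, 9}, add states with every successor in Z. Already a fixed point.
Sat(AF E[a U AG (~a | p)]) = {0, 2, 3, 4, 5, 6, 9}
|Sat(AF E[a U AG (~a | p)])| = |{0, 2, 3, 4, 5, 6, 9}| = 7.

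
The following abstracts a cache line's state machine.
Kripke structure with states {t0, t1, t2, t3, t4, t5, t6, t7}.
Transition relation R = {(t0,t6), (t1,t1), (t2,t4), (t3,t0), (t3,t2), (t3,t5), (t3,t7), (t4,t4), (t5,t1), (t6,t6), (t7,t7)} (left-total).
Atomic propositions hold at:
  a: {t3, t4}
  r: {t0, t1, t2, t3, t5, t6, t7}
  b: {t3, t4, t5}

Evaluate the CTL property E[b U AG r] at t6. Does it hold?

AG r: greatest fixpoint, start Z0 = {t0, t1, t2, t3, t5, t6, t7}, keep only states in Sat with every successor in Z. Z1 = {t0, t1, t3, t5, t6, t7}; Z2 = {t0, t1, t5, t6, t7}; fixed.
Sat(AG r) = {t0, t1, t5, t6, t7}
E[b U AG r]: least fixpoint, start Z0 = Sat(AG r) = {t0, t1, t5, t6, t7}, add states in Sat(b) with some successor in Z. Z1 = {t0, t1, t3, t5, t6, t7}; fixed.
Sat(E[b U AG r]) = {t0, t1, t3, t5, t6, t7}
t6 ∈ Sat(E[b U AG r]) = {t0, t1, t3, t5, t6, t7}, so the formula holds at t6.

Yes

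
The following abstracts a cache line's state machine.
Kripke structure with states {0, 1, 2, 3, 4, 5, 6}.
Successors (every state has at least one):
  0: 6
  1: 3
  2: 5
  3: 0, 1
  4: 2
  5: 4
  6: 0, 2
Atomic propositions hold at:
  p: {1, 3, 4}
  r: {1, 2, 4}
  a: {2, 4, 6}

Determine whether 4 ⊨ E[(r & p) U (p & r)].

Sat(r & p) = {1, 4}
Sat(p & r) = {1, 4}
E[(r & p) U (p & r)]: least fixpoint, start Z0 = Sat((p & r)) = {1, 4}, add states in Sat(r & p) with some successor in Z. Already a fixed point.
Sat(E[(r & p) U (p & r)]) = {1, 4}
4 ∈ Sat(E[(r & p) U (p & r)]) = {1, 4}, so the formula holds at 4.

Yes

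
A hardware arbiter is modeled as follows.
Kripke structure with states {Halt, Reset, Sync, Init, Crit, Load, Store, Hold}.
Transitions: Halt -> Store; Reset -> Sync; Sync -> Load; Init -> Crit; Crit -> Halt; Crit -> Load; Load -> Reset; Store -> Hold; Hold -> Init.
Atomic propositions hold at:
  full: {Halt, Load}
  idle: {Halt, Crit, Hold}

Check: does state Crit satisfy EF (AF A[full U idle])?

A[full U idle]: least fixpoint, start Z0 = Sat(idle) = {Halt, Crit, Hold}, add states in Sat(full) with every successor in Z. Already a fixed point.
Sat(A[full U idle]) = {Halt, Crit, Hold}
AF A[full U idle]: least fixpoint, start Z0 = {Halt, Crit, Hold}, add states with every successor in Z. Z1 = {Halt, Init, Crit, Store, Hold}; fixed.
Sat(AF A[full U idle]) = {Halt, Init, Crit, Store, Hold}
EF (AF A[full U idle]): least fixpoint, start Z0 = {Halt, Init, Crit, Store, Hold}, add states with some successor in Z. Already a fixed point.
Sat(EF (AF A[full U idle])) = {Halt, Init, Crit, Store, Hold}
Crit ∈ Sat(EF (AF A[full U idle])) = {Halt, Init, Crit, Store, Hold}, so the formula holds at Crit.

Yes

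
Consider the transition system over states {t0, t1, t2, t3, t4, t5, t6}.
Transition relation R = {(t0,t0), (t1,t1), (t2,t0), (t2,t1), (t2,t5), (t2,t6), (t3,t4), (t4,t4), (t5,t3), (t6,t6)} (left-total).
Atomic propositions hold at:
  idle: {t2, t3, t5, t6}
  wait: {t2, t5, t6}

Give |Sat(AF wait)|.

AF wait: least fixpoint, start Z0 = {t2, t5, t6}, add states with every successor in Z. Already a fixed point.
Sat(AF wait) = {t2, t5, t6}
|Sat(AF wait)| = |{t2, t5, t6}| = 3.

3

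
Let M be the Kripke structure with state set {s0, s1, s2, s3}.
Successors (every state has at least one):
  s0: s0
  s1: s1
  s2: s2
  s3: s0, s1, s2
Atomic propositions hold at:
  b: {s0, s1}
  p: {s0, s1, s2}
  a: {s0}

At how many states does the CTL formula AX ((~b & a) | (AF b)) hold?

Sat(~b) = {s2, s3}
Sat(~b & a) = ∅
AF b: least fixpoint, start Z0 = {s0, s1}, add states with every successor in Z. Already a fixed point.
Sat(AF b) = {s0, s1}
Sat((~b & a) | (AF b)) = {s0, s1}
Sat(AX ((~b & a) | (AF b))) = {s : every successor in {s0, s1}} = {s0, s1}
|Sat(AX ((~b & a) | (AF b)))| = |{s0, s1}| = 2.

2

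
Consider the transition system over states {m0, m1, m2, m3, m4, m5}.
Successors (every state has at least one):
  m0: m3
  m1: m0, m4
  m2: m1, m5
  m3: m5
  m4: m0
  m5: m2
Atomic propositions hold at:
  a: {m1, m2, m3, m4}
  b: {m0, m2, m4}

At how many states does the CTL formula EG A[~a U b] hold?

2

Sat(~a) = {m0, m5}
A[~a U b]: least fixpoint, start Z0 = Sat(b) = {m0, m2, m4}, add states in Sat(~a) with every successor in Z. Z1 = {m0, m2, m4, m5}; fixed.
Sat(A[~a U b]) = {m0, m2, m4, m5}
EG A[~a U b]: greatest fixpoint, start Z0 = {m0, m2, m4, m5}, keep only states in Sat with some successor in Z. Z1 = {m2, m4, m5}; Z2 = {m2, m5}; fixed.
Sat(EG A[~a U b]) = {m2, m5}
|Sat(EG A[~a U b])| = |{m2, m5}| = 2.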